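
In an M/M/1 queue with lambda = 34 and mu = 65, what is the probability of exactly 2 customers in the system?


rho = 34/65; P(n) = (1-rho)*rho^n = (1-34/65)*(34/65)^2 = 0.1305

0.1305


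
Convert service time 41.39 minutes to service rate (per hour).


mu = 60 / avg_service_time = 60 / 41.39 = 1.45 per hour

1.45 per hour


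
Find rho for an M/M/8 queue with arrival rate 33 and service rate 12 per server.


rho = lambda/(c*mu) = 33/(8*12) = 0.3438

0.3438


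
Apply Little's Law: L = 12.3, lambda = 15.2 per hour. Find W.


W = L / lambda = 12.3 / 15.2 = 0.8092 hours

0.8092 hours


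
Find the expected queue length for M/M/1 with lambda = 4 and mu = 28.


rho = 4/28; Lq = rho^2/(1-rho) = 0.02

0.02


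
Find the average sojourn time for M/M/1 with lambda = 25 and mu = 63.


W = 1/(mu - lambda) = 1/(63 - 25) = 0.0263 hours

0.0263 hours


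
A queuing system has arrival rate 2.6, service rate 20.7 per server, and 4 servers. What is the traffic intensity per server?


rho = lambda / (c * mu) = 2.6 / (4 * 20.7) = 0.0314

0.0314


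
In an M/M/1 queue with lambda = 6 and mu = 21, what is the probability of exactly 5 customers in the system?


rho = 6/21; P(n) = (1-rho)*rho^n = (1-6/21)*(6/21)^5 = 0.0014

0.0014


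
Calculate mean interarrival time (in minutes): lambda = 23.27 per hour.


Mean interarrival time = 60/lambda = 60/23.27 = 2.58 minutes

2.58 minutes


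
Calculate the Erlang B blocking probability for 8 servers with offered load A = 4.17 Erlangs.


B(N,A) = (A^N/N!) / sum(A^k/k!, k=0..N) with N=8, A=4.17 = 0.036

0.036


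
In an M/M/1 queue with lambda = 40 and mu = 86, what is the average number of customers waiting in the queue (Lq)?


rho = 40/86; Lq = rho^2/(1-rho) = 0.4

0.4


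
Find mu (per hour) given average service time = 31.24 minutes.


mu = 60 / avg_service_time = 60 / 31.24 = 1.92 per hour

1.92 per hour


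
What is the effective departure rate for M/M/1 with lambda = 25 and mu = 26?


For a stable queue (lambda < mu), throughput = lambda = 25 per hour

25 per hour


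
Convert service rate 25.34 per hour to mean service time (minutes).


Mean service time = 60/mu = 60/25.34 = 2.37 minutes

2.37 minutes


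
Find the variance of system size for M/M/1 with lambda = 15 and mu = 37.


rho = 15/37; Var(N) = rho/(1-rho)^2 = 1.15

1.15


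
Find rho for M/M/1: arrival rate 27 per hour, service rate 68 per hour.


rho = lambda/mu = 27/68 = 0.3971

0.3971


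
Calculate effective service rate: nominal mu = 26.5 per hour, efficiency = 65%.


Effective rate = mu * efficiency = 26.5 * 0.65 = 17.23 per hour

17.23 per hour


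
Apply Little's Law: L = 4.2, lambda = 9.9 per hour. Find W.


W = L / lambda = 4.2 / 9.9 = 0.4242 hours

0.4242 hours


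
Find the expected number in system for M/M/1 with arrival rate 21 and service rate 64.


rho = 21/64; L = rho/(1-rho) = 0.49

0.49


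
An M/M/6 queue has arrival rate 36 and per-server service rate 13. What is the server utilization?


rho = lambda/(c*mu) = 36/(6*13) = 0.4615

0.4615


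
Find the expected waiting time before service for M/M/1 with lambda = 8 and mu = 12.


rho = 8/12; Wq = rho/(mu - lambda) = 0.1667 hours

0.1667 hours


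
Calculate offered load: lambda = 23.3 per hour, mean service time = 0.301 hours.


Offered load a = lambda * E[S] = 23.3 * 0.301 = 7.01 Erlangs

7.01 Erlangs


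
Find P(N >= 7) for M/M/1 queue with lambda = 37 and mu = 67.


P(N >= 7) = rho^7 = (37/67)^7 = 0.0157

0.0157


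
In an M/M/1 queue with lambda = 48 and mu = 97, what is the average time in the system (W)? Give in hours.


W = 1/(mu - lambda) = 1/(97 - 48) = 0.0204 hours

0.0204 hours


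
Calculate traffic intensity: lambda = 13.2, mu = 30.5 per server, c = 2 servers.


rho = lambda / (c * mu) = 13.2 / (2 * 30.5) = 0.2164

0.2164


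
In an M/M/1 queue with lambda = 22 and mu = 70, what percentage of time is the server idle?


Idle fraction = (1 - rho) * 100 = (1 - 22/70) * 100 = 68.6%

68.6%


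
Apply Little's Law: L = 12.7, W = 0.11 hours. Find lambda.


lambda = L / W = 12.7 / 0.11 = 115.45 per hour

115.45 per hour


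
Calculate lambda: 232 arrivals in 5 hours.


lambda = total arrivals / time = 232 / 5 = 46.4 per hour

46.4 per hour


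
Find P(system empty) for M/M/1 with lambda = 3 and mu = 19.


P0 = 1 - rho = 1 - 3/19 = 0.8421

0.8421


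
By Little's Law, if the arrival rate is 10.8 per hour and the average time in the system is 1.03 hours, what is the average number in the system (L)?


L = lambda * W = 10.8 * 1.03 = 11.12

11.12


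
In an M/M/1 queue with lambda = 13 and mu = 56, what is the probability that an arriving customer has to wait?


P(wait) = rho = lambda/mu = 13/56 = 0.2321

0.2321


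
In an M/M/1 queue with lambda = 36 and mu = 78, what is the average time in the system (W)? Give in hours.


W = 1/(mu - lambda) = 1/(78 - 36) = 0.0238 hours

0.0238 hours


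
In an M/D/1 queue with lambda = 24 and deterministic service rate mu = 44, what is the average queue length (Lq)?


M/D/1: Lq = rho^2 / (2*(1-rho)) where rho = 24/44; Lq = 0.33

0.33


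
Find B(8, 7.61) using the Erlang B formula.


B(N,A) = (A^N/N!) / sum(A^k/k!, k=0..N) with N=8, A=7.61 = 0.2137

0.2137


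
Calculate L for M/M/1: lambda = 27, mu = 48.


rho = 27/48; L = rho/(1-rho) = 1.29

1.29


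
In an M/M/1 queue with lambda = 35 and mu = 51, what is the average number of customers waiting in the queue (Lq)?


rho = 35/51; Lq = rho^2/(1-rho) = 1.5

1.5


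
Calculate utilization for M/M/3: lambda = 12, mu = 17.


rho = lambda/(c*mu) = 12/(3*17) = 0.2353

0.2353


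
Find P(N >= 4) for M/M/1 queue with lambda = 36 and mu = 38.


P(N >= 4) = rho^4 = (36/38)^4 = 0.8055

0.8055


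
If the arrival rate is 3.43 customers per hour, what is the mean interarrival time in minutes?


Mean interarrival time = 60/lambda = 60/3.43 = 17.49 minutes

17.49 minutes


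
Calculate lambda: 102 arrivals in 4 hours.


lambda = total arrivals / time = 102 / 4 = 25.5 per hour

25.5 per hour


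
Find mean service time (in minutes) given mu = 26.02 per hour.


Mean service time = 60/mu = 60/26.02 = 2.31 minutes

2.31 minutes


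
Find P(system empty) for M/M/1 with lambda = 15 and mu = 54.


P0 = 1 - rho = 1 - 15/54 = 0.7222

0.7222


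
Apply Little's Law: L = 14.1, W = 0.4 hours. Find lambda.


lambda = L / W = 14.1 / 0.4 = 35.25 per hour

35.25 per hour


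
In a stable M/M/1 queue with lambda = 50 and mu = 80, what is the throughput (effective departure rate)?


For a stable queue (lambda < mu), throughput = lambda = 50 per hour

50 per hour


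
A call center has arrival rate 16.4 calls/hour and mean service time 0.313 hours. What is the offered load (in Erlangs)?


Offered load a = lambda * E[S] = 16.4 * 0.313 = 5.13 Erlangs

5.13 Erlangs


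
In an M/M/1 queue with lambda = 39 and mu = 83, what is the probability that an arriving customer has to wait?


P(wait) = rho = lambda/mu = 39/83 = 0.4699

0.4699


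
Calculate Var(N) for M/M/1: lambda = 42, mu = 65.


rho = 42/65; Var(N) = rho/(1-rho)^2 = 5.16

5.16


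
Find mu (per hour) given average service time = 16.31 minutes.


mu = 60 / avg_service_time = 60 / 16.31 = 3.68 per hour

3.68 per hour


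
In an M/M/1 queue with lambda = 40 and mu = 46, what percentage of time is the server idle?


Idle fraction = (1 - rho) * 100 = (1 - 40/46) * 100 = 13.0%

13.0%


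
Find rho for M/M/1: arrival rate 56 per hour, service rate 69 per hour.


rho = lambda/mu = 56/69 = 0.8116

0.8116


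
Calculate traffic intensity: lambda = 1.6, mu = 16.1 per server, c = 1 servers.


rho = lambda / (c * mu) = 1.6 / (1 * 16.1) = 0.0994

0.0994


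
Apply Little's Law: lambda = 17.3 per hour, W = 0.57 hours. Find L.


L = lambda * W = 17.3 * 0.57 = 9.86

9.86


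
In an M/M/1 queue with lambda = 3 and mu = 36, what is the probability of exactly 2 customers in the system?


rho = 3/36; P(n) = (1-rho)*rho^n = (1-3/36)*(3/36)^2 = 0.0064

0.0064


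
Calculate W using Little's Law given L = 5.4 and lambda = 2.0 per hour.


W = L / lambda = 5.4 / 2.0 = 2.7 hours

2.7 hours


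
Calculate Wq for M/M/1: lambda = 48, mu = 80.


rho = 48/80; Wq = rho/(mu - lambda) = 0.0188 hours

0.0188 hours


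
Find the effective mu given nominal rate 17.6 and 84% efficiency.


Effective rate = mu * efficiency = 17.6 * 0.84 = 14.78 per hour

14.78 per hour


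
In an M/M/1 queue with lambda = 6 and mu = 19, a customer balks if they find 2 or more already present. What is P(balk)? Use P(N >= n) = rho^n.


P(N >= 2) = rho^2 = (6/19)^2 = 0.0997

0.0997


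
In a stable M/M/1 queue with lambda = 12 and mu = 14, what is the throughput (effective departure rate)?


For a stable queue (lambda < mu), throughput = lambda = 12 per hour

12 per hour


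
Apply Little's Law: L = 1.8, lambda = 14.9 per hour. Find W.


W = L / lambda = 1.8 / 14.9 = 0.1208 hours

0.1208 hours


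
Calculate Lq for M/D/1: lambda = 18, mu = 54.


M/D/1: Lq = rho^2 / (2*(1-rho)) where rho = 18/54; Lq = 0.08

0.08


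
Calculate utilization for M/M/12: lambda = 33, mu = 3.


rho = lambda/(c*mu) = 33/(12*3) = 0.9167

0.9167


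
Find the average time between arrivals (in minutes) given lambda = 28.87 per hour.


Mean interarrival time = 60/lambda = 60/28.87 = 2.08 minutes

2.08 minutes


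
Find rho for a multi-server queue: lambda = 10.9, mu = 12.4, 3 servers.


rho = lambda / (c * mu) = 10.9 / (3 * 12.4) = 0.293

0.293


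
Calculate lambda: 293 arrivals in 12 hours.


lambda = total arrivals / time = 293 / 12 = 24.42 per hour

24.42 per hour


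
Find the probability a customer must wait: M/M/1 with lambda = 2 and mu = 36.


P(wait) = rho = lambda/mu = 2/36 = 0.0556

0.0556


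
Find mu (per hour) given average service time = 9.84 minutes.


mu = 60 / avg_service_time = 60 / 9.84 = 6.1 per hour

6.1 per hour


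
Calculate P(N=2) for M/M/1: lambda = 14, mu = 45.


rho = 14/45; P(n) = (1-rho)*rho^n = (1-14/45)*(14/45)^2 = 0.0667

0.0667


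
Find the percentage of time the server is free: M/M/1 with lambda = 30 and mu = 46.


Idle fraction = (1 - rho) * 100 = (1 - 30/46) * 100 = 34.8%

34.8%


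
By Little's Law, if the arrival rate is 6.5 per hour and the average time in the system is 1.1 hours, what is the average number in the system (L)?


L = lambda * W = 6.5 * 1.1 = 7.15

7.15


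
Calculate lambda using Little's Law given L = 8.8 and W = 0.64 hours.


lambda = L / W = 8.8 / 0.64 = 13.75 per hour

13.75 per hour


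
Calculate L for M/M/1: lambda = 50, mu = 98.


rho = 50/98; L = rho/(1-rho) = 1.04

1.04


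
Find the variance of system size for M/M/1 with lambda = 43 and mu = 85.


rho = 43/85; Var(N) = rho/(1-rho)^2 = 2.07

2.07


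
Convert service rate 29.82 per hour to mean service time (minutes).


Mean service time = 60/mu = 60/29.82 = 2.01 minutes

2.01 minutes


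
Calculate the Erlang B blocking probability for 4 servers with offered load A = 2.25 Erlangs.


B(N,A) = (A^N/N!) / sum(A^k/k!, k=0..N) with N=4, A=2.25 = 0.1221

0.1221


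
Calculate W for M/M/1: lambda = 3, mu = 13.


W = 1/(mu - lambda) = 1/(13 - 3) = 0.1 hours

0.1 hours


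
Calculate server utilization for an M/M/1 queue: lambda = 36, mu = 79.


rho = lambda/mu = 36/79 = 0.4557

0.4557


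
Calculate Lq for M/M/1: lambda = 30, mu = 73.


rho = 30/73; Lq = rho^2/(1-rho) = 0.29

0.29


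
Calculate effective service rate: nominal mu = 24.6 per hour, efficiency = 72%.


Effective rate = mu * efficiency = 24.6 * 0.72 = 17.71 per hour

17.71 per hour


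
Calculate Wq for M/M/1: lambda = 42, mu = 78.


rho = 42/78; Wq = rho/(mu - lambda) = 0.015 hours

0.015 hours


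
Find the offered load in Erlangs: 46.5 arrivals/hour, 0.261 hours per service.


Offered load a = lambda * E[S] = 46.5 * 0.261 = 12.14 Erlangs

12.14 Erlangs


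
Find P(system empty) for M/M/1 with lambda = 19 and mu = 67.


P0 = 1 - rho = 1 - 19/67 = 0.7164

0.7164


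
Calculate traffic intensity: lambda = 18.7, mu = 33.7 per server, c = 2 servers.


rho = lambda / (c * mu) = 18.7 / (2 * 33.7) = 0.2774

0.2774


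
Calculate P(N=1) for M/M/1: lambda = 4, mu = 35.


rho = 4/35; P(n) = (1-rho)*rho^n = (1-4/35)*(4/35)^1 = 0.1012

0.1012


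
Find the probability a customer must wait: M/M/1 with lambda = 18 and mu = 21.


P(wait) = rho = lambda/mu = 18/21 = 0.8571

0.8571


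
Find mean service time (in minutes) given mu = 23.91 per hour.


Mean service time = 60/mu = 60/23.91 = 2.51 minutes

2.51 minutes


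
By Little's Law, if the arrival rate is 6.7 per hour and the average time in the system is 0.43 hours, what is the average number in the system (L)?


L = lambda * W = 6.7 * 0.43 = 2.88

2.88


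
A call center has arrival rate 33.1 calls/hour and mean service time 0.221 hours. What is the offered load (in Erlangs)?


Offered load a = lambda * E[S] = 33.1 * 0.221 = 7.32 Erlangs

7.32 Erlangs


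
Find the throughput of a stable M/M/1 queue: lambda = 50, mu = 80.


For a stable queue (lambda < mu), throughput = lambda = 50 per hour

50 per hour


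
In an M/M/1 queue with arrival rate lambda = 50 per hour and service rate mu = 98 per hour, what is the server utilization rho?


rho = lambda/mu = 50/98 = 0.5102

0.5102


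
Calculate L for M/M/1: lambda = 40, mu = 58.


rho = 40/58; L = rho/(1-rho) = 2.22

2.22


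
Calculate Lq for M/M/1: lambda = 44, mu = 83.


rho = 44/83; Lq = rho^2/(1-rho) = 0.6

0.6


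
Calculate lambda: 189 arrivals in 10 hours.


lambda = total arrivals / time = 189 / 10 = 18.9 per hour

18.9 per hour


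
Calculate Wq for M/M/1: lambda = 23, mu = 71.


rho = 23/71; Wq = rho/(mu - lambda) = 0.0067 hours

0.0067 hours


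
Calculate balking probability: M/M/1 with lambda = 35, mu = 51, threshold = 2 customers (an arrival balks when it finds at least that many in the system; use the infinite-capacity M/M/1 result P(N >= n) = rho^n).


P(N >= 2) = rho^2 = (35/51)^2 = 0.471

0.471


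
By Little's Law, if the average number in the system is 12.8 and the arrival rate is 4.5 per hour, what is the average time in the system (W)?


W = L / lambda = 12.8 / 4.5 = 2.8444 hours

2.8444 hours


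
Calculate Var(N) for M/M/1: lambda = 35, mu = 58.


rho = 35/58; Var(N) = rho/(1-rho)^2 = 3.84

3.84


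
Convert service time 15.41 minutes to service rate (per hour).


mu = 60 / avg_service_time = 60 / 15.41 = 3.89 per hour

3.89 per hour


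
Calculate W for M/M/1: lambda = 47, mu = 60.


W = 1/(mu - lambda) = 1/(60 - 47) = 0.0769 hours

0.0769 hours


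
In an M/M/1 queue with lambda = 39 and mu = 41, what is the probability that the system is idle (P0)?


P0 = 1 - rho = 1 - 39/41 = 0.0488

0.0488


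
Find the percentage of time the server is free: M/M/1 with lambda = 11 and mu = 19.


Idle fraction = (1 - rho) * 100 = (1 - 11/19) * 100 = 42.1%

42.1%


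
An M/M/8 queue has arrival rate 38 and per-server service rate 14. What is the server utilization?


rho = lambda/(c*mu) = 38/(8*14) = 0.3393

0.3393


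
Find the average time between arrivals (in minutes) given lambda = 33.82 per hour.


Mean interarrival time = 60/lambda = 60/33.82 = 1.77 minutes

1.77 minutes


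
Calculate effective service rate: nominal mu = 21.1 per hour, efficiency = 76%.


Effective rate = mu * efficiency = 21.1 * 0.76 = 16.04 per hour

16.04 per hour


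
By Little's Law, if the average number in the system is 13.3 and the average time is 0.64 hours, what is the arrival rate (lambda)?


lambda = L / W = 13.3 / 0.64 = 20.78 per hour

20.78 per hour


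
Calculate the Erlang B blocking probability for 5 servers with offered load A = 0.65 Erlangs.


B(N,A) = (A^N/N!) / sum(A^k/k!, k=0..N) with N=5, A=0.65 = 0.0005

0.0005


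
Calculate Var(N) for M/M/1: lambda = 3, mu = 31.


rho = 3/31; Var(N) = rho/(1-rho)^2 = 0.12

0.12


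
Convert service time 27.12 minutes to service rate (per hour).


mu = 60 / avg_service_time = 60 / 27.12 = 2.21 per hour

2.21 per hour


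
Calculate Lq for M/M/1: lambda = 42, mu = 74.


rho = 42/74; Lq = rho^2/(1-rho) = 0.74

0.74


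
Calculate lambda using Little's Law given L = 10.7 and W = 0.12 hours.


lambda = L / W = 10.7 / 0.12 = 89.17 per hour

89.17 per hour


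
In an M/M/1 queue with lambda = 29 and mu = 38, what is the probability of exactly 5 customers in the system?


rho = 29/38; P(n) = (1-rho)*rho^n = (1-29/38)*(29/38)^5 = 0.0613

0.0613


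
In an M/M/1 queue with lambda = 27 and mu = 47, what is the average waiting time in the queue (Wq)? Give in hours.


rho = 27/47; Wq = rho/(mu - lambda) = 0.0287 hours

0.0287 hours


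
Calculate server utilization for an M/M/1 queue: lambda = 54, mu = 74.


rho = lambda/mu = 54/74 = 0.7297

0.7297


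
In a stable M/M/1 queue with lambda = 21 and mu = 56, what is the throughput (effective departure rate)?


For a stable queue (lambda < mu), throughput = lambda = 21 per hour

21 per hour


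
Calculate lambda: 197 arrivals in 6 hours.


lambda = total arrivals / time = 197 / 6 = 32.83 per hour

32.83 per hour


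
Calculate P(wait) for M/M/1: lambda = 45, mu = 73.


P(wait) = rho = lambda/mu = 45/73 = 0.6164

0.6164


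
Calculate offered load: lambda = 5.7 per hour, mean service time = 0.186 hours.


Offered load a = lambda * E[S] = 5.7 * 0.186 = 1.06 Erlangs

1.06 Erlangs


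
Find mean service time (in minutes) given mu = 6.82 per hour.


Mean service time = 60/mu = 60/6.82 = 8.8 minutes

8.8 minutes


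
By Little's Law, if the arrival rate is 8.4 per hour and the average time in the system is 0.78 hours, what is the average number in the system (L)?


L = lambda * W = 8.4 * 0.78 = 6.55

6.55


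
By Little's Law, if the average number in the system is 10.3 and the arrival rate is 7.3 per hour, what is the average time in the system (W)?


W = L / lambda = 10.3 / 7.3 = 1.411 hours

1.411 hours


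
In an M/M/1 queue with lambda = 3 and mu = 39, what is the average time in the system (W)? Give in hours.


W = 1/(mu - lambda) = 1/(39 - 3) = 0.0278 hours

0.0278 hours


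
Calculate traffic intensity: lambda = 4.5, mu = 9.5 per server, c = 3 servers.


rho = lambda / (c * mu) = 4.5 / (3 * 9.5) = 0.1579

0.1579


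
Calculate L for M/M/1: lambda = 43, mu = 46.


rho = 43/46; L = rho/(1-rho) = 14.33

14.33


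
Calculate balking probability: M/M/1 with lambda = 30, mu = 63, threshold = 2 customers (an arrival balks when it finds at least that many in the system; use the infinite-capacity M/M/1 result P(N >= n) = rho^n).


P(N >= 2) = rho^2 = (30/63)^2 = 0.2268

0.2268


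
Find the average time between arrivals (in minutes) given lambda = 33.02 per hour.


Mean interarrival time = 60/lambda = 60/33.02 = 1.82 minutes

1.82 minutes


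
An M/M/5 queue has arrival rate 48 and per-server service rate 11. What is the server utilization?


rho = lambda/(c*mu) = 48/(5*11) = 0.8727

0.8727


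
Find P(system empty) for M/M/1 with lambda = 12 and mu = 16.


P0 = 1 - rho = 1 - 12/16 = 0.25

0.25


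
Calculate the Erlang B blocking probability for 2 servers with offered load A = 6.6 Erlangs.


B(N,A) = (A^N/N!) / sum(A^k/k!, k=0..N) with N=2, A=6.6 = 0.7413

0.7413


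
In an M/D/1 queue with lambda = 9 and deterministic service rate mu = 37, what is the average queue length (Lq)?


M/D/1: Lq = rho^2 / (2*(1-rho)) where rho = 9/37; Lq = 0.04

0.04


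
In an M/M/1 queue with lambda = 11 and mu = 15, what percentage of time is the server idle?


Idle fraction = (1 - rho) * 100 = (1 - 11/15) * 100 = 26.7%

26.7%


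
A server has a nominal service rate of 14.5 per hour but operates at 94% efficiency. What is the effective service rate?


Effective rate = mu * efficiency = 14.5 * 0.94 = 13.63 per hour

13.63 per hour


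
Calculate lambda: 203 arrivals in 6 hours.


lambda = total arrivals / time = 203 / 6 = 33.83 per hour

33.83 per hour


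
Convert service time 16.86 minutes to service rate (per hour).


mu = 60 / avg_service_time = 60 / 16.86 = 3.56 per hour

3.56 per hour


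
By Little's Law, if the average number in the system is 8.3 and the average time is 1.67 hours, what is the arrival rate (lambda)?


lambda = L / W = 8.3 / 1.67 = 4.97 per hour

4.97 per hour


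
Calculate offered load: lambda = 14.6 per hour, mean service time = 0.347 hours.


Offered load a = lambda * E[S] = 14.6 * 0.347 = 5.07 Erlangs

5.07 Erlangs


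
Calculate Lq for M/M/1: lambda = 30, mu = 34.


rho = 30/34; Lq = rho^2/(1-rho) = 6.62

6.62


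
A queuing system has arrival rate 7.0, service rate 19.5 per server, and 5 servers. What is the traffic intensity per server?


rho = lambda / (c * mu) = 7.0 / (5 * 19.5) = 0.0718

0.0718


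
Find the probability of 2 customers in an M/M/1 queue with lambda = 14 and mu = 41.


rho = 14/41; P(n) = (1-rho)*rho^n = (1-14/41)*(14/41)^2 = 0.0768

0.0768


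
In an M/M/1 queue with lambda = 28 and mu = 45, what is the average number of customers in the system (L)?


rho = 28/45; L = rho/(1-rho) = 1.65

1.65


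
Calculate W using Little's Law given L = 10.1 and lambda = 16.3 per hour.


W = L / lambda = 10.1 / 16.3 = 0.6196 hours

0.6196 hours


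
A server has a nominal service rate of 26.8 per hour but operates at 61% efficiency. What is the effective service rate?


Effective rate = mu * efficiency = 26.8 * 0.61 = 16.35 per hour

16.35 per hour


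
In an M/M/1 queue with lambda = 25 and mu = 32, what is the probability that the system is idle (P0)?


P0 = 1 - rho = 1 - 25/32 = 0.2188

0.2188


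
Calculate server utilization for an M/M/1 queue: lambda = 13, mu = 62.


rho = lambda/mu = 13/62 = 0.2097

0.2097


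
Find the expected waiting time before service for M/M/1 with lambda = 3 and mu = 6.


rho = 3/6; Wq = rho/(mu - lambda) = 0.1667 hours

0.1667 hours


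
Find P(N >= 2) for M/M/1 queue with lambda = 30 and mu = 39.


P(N >= 2) = rho^2 = (30/39)^2 = 0.5917

0.5917


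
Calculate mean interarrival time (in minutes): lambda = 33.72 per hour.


Mean interarrival time = 60/lambda = 60/33.72 = 1.78 minutes

1.78 minutes


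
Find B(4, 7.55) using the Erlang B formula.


B(N,A) = (A^N/N!) / sum(A^k/k!, k=0..N) with N=4, A=7.55 = 0.5545

0.5545


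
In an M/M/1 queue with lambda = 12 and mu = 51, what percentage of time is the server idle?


Idle fraction = (1 - rho) * 100 = (1 - 12/51) * 100 = 76.5%

76.5%


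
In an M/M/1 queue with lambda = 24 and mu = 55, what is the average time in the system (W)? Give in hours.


W = 1/(mu - lambda) = 1/(55 - 24) = 0.0323 hours

0.0323 hours


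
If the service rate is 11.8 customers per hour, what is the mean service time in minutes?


Mean service time = 60/mu = 60/11.8 = 5.08 minutes

5.08 minutes


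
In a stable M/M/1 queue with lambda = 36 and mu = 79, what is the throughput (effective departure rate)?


For a stable queue (lambda < mu), throughput = lambda = 36 per hour

36 per hour


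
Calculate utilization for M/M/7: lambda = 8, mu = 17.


rho = lambda/(c*mu) = 8/(7*17) = 0.0672

0.0672


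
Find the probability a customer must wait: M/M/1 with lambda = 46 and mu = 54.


P(wait) = rho = lambda/mu = 46/54 = 0.8519

0.8519


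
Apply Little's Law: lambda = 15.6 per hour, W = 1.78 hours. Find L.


L = lambda * W = 15.6 * 1.78 = 27.77

27.77


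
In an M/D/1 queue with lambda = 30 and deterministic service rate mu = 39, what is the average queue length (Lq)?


M/D/1: Lq = rho^2 / (2*(1-rho)) where rho = 30/39; Lq = 1.28

1.28


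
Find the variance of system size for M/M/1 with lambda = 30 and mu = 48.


rho = 30/48; Var(N) = rho/(1-rho)^2 = 4.44

4.44


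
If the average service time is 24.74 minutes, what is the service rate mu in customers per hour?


mu = 60 / avg_service_time = 60 / 24.74 = 2.43 per hour

2.43 per hour


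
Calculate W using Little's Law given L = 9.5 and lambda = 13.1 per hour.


W = L / lambda = 9.5 / 13.1 = 0.7252 hours

0.7252 hours


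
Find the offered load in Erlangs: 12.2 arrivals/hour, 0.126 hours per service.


Offered load a = lambda * E[S] = 12.2 * 0.126 = 1.54 Erlangs

1.54 Erlangs


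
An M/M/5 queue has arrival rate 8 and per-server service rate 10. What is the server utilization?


rho = lambda/(c*mu) = 8/(5*10) = 0.16

0.16


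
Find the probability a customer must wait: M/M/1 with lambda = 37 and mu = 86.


P(wait) = rho = lambda/mu = 37/86 = 0.4302

0.4302


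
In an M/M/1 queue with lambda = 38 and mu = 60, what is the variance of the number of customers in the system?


rho = 38/60; Var(N) = rho/(1-rho)^2 = 4.71

4.71


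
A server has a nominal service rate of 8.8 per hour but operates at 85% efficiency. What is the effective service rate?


Effective rate = mu * efficiency = 8.8 * 0.85 = 7.48 per hour

7.48 per hour


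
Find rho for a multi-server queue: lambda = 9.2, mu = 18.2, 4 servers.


rho = lambda / (c * mu) = 9.2 / (4 * 18.2) = 0.1264

0.1264


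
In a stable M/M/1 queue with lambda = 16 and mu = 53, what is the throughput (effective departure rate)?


For a stable queue (lambda < mu), throughput = lambda = 16 per hour

16 per hour


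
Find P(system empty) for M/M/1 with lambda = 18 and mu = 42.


P0 = 1 - rho = 1 - 18/42 = 0.5714

0.5714


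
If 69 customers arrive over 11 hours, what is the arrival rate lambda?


lambda = total arrivals / time = 69 / 11 = 6.27 per hour

6.27 per hour


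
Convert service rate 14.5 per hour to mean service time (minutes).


Mean service time = 60/mu = 60/14.5 = 4.14 minutes

4.14 minutes


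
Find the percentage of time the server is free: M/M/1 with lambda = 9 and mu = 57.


Idle fraction = (1 - rho) * 100 = (1 - 9/57) * 100 = 84.2%

84.2%


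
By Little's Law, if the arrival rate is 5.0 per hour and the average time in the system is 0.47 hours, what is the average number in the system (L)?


L = lambda * W = 5.0 * 0.47 = 2.35

2.35


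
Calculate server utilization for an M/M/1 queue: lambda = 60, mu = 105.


rho = lambda/mu = 60/105 = 0.5714

0.5714


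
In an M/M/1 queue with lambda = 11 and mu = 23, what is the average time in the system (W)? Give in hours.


W = 1/(mu - lambda) = 1/(23 - 11) = 0.0833 hours

0.0833 hours


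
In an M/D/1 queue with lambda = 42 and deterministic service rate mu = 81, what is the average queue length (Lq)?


M/D/1: Lq = rho^2 / (2*(1-rho)) where rho = 42/81; Lq = 0.28

0.28


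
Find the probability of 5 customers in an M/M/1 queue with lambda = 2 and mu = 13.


rho = 2/13; P(n) = (1-rho)*rho^n = (1-2/13)*(2/13)^5 = 0.0001

0.0001


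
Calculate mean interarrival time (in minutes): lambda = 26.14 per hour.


Mean interarrival time = 60/lambda = 60/26.14 = 2.3 minutes

2.3 minutes


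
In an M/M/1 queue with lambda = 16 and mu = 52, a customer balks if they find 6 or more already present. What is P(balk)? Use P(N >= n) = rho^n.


P(N >= 6) = rho^6 = (16/52)^6 = 0.0008

0.0008


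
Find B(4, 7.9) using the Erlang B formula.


B(N,A) = (A^N/N!) / sum(A^k/k!, k=0..N) with N=4, A=7.9 = 0.5703

0.5703


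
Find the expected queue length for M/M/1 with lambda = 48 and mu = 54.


rho = 48/54; Lq = rho^2/(1-rho) = 7.11

7.11


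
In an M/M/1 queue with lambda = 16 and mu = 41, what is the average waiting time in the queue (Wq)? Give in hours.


rho = 16/41; Wq = rho/(mu - lambda) = 0.0156 hours

0.0156 hours


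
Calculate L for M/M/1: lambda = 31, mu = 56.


rho = 31/56; L = rho/(1-rho) = 1.24

1.24


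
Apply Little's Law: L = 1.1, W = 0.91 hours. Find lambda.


lambda = L / W = 1.1 / 0.91 = 1.21 per hour

1.21 per hour


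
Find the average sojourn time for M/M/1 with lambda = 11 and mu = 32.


W = 1/(mu - lambda) = 1/(32 - 11) = 0.0476 hours

0.0476 hours


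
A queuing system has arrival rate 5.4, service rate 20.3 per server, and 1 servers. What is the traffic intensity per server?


rho = lambda / (c * mu) = 5.4 / (1 * 20.3) = 0.266

0.266


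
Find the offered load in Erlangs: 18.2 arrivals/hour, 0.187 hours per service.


Offered load a = lambda * E[S] = 18.2 * 0.187 = 3.4 Erlangs

3.4 Erlangs


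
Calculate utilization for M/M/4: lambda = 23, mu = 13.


rho = lambda/(c*mu) = 23/(4*13) = 0.4423

0.4423


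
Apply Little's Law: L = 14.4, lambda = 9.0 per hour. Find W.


W = L / lambda = 14.4 / 9.0 = 1.6 hours

1.6 hours


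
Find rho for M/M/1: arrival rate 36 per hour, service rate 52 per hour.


rho = lambda/mu = 36/52 = 0.6923

0.6923


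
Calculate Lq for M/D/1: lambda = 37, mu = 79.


M/D/1: Lq = rho^2 / (2*(1-rho)) where rho = 37/79; Lq = 0.21

0.21


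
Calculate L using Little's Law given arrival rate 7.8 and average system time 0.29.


L = lambda * W = 7.8 * 0.29 = 2.26

2.26


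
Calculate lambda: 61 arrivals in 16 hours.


lambda = total arrivals / time = 61 / 16 = 3.81 per hour

3.81 per hour


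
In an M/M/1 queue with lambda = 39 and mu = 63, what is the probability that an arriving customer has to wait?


P(wait) = rho = lambda/mu = 39/63 = 0.619

0.619


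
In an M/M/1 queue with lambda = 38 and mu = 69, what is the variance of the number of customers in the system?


rho = 38/69; Var(N) = rho/(1-rho)^2 = 2.73

2.73


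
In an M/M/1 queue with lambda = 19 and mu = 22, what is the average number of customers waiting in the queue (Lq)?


rho = 19/22; Lq = rho^2/(1-rho) = 5.47

5.47


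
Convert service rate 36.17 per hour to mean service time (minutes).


Mean service time = 60/mu = 60/36.17 = 1.66 minutes

1.66 minutes


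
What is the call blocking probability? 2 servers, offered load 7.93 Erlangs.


B(N,A) = (A^N/N!) / sum(A^k/k!, k=0..N) with N=2, A=7.93 = 0.7788

0.7788


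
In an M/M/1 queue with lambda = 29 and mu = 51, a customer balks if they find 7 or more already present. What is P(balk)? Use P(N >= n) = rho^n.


P(N >= 7) = rho^7 = (29/51)^7 = 0.0192

0.0192


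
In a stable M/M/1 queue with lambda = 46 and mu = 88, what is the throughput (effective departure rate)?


For a stable queue (lambda < mu), throughput = lambda = 46 per hour

46 per hour


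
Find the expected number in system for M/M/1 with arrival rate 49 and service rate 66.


rho = 49/66; L = rho/(1-rho) = 2.88

2.88


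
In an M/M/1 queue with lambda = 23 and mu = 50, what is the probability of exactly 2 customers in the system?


rho = 23/50; P(n) = (1-rho)*rho^n = (1-23/50)*(23/50)^2 = 0.1143

0.1143


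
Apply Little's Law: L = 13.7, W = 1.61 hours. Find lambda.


lambda = L / W = 13.7 / 1.61 = 8.51 per hour

8.51 per hour


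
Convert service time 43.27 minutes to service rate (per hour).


mu = 60 / avg_service_time = 60 / 43.27 = 1.39 per hour

1.39 per hour


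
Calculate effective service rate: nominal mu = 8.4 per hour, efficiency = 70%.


Effective rate = mu * efficiency = 8.4 * 0.7 = 5.88 per hour

5.88 per hour


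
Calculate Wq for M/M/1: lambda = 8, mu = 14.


rho = 8/14; Wq = rho/(mu - lambda) = 0.0952 hours

0.0952 hours


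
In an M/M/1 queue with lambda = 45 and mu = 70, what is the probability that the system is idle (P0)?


P0 = 1 - rho = 1 - 45/70 = 0.3571

0.3571


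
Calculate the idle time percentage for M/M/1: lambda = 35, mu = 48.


Idle fraction = (1 - rho) * 100 = (1 - 35/48) * 100 = 27.1%

27.1%


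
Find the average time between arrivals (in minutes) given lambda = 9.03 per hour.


Mean interarrival time = 60/lambda = 60/9.03 = 6.64 minutes

6.64 minutes


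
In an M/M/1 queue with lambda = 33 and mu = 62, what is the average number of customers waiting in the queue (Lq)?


rho = 33/62; Lq = rho^2/(1-rho) = 0.61

0.61


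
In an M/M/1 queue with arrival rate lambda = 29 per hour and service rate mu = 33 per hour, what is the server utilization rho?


rho = lambda/mu = 29/33 = 0.8788

0.8788


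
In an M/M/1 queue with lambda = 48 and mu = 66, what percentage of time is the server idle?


Idle fraction = (1 - rho) * 100 = (1 - 48/66) * 100 = 27.3%

27.3%


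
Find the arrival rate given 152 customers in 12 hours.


lambda = total arrivals / time = 152 / 12 = 12.67 per hour

12.67 per hour


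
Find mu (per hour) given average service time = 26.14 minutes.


mu = 60 / avg_service_time = 60 / 26.14 = 2.3 per hour

2.3 per hour


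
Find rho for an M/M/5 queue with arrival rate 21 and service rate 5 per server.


rho = lambda/(c*mu) = 21/(5*5) = 0.84

0.84


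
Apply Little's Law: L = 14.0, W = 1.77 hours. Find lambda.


lambda = L / W = 14.0 / 1.77 = 7.91 per hour

7.91 per hour


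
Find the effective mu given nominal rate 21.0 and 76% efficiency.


Effective rate = mu * efficiency = 21.0 * 0.76 = 15.96 per hour

15.96 per hour


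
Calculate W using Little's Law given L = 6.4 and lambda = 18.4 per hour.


W = L / lambda = 6.4 / 18.4 = 0.3478 hours

0.3478 hours


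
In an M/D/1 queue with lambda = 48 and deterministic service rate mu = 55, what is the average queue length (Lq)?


M/D/1: Lq = rho^2 / (2*(1-rho)) where rho = 48/55; Lq = 2.99

2.99


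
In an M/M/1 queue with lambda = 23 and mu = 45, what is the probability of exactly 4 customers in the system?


rho = 23/45; P(n) = (1-rho)*rho^n = (1-23/45)*(23/45)^4 = 0.0334

0.0334


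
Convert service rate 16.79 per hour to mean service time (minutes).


Mean service time = 60/mu = 60/16.79 = 3.57 minutes

3.57 minutes


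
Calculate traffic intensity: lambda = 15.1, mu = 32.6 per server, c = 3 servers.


rho = lambda / (c * mu) = 15.1 / (3 * 32.6) = 0.1544

0.1544


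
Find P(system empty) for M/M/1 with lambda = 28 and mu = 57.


P0 = 1 - rho = 1 - 28/57 = 0.5088

0.5088


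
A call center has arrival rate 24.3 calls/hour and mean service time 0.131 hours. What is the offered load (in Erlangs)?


Offered load a = lambda * E[S] = 24.3 * 0.131 = 3.18 Erlangs

3.18 Erlangs


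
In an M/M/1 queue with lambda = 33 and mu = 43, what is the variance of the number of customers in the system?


rho = 33/43; Var(N) = rho/(1-rho)^2 = 14.19

14.19


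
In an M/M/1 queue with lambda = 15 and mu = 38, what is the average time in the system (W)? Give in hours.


W = 1/(mu - lambda) = 1/(38 - 15) = 0.0435 hours

0.0435 hours


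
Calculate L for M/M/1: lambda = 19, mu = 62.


rho = 19/62; L = rho/(1-rho) = 0.44

0.44


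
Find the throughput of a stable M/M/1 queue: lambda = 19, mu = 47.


For a stable queue (lambda < mu), throughput = lambda = 19 per hour

19 per hour


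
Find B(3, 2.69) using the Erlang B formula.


B(N,A) = (A^N/N!) / sum(A^k/k!, k=0..N) with N=3, A=2.69 = 0.3074

0.3074


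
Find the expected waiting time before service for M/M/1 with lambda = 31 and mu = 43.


rho = 31/43; Wq = rho/(mu - lambda) = 0.0601 hours

0.0601 hours


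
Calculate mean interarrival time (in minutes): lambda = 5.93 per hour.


Mean interarrival time = 60/lambda = 60/5.93 = 10.12 minutes

10.12 minutes


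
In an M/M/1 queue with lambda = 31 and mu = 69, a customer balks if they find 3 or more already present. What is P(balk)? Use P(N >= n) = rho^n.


P(N >= 3) = rho^3 = (31/69)^3 = 0.0907

0.0907


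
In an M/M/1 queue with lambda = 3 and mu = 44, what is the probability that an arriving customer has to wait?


P(wait) = rho = lambda/mu = 3/44 = 0.0682

0.0682


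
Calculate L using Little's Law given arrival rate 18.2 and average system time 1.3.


L = lambda * W = 18.2 * 1.3 = 23.66

23.66


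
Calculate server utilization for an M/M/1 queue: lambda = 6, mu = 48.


rho = lambda/mu = 6/48 = 0.125

0.125


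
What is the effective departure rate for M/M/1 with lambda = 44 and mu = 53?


For a stable queue (lambda < mu), throughput = lambda = 44 per hour

44 per hour


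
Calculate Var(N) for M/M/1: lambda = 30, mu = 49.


rho = 30/49; Var(N) = rho/(1-rho)^2 = 4.07

4.07


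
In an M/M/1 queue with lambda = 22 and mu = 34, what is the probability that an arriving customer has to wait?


P(wait) = rho = lambda/mu = 22/34 = 0.6471

0.6471


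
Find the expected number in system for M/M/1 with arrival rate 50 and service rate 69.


rho = 50/69; L = rho/(1-rho) = 2.63

2.63


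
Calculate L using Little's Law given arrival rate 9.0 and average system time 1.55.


L = lambda * W = 9.0 * 1.55 = 13.95

13.95


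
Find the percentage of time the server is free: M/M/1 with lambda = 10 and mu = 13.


Idle fraction = (1 - rho) * 100 = (1 - 10/13) * 100 = 23.1%

23.1%


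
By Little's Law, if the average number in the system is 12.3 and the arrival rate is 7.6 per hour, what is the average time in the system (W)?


W = L / lambda = 12.3 / 7.6 = 1.6184 hours

1.6184 hours


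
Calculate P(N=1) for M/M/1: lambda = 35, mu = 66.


rho = 35/66; P(n) = (1-rho)*rho^n = (1-35/66)*(35/66)^1 = 0.2491

0.2491


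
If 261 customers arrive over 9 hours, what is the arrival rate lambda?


lambda = total arrivals / time = 261 / 9 = 29.0 per hour

29.0 per hour


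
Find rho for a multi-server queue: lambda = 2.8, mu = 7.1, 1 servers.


rho = lambda / (c * mu) = 2.8 / (1 * 7.1) = 0.3944

0.3944


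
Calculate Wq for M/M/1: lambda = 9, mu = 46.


rho = 9/46; Wq = rho/(mu - lambda) = 0.0053 hours

0.0053 hours


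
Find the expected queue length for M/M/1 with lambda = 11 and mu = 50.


rho = 11/50; Lq = rho^2/(1-rho) = 0.06

0.06


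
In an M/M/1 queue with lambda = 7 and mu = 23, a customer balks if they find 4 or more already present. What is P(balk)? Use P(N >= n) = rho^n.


P(N >= 4) = rho^4 = (7/23)^4 = 0.0086

0.0086


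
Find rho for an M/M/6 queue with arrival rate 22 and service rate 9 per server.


rho = lambda/(c*mu) = 22/(6*9) = 0.4074

0.4074


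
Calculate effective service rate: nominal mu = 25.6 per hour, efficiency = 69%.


Effective rate = mu * efficiency = 25.6 * 0.69 = 17.66 per hour

17.66 per hour


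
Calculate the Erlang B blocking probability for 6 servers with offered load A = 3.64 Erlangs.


B(N,A) = (A^N/N!) / sum(A^k/k!, k=0..N) with N=6, A=3.64 = 0.0918

0.0918


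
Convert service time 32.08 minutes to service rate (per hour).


mu = 60 / avg_service_time = 60 / 32.08 = 1.87 per hour

1.87 per hour


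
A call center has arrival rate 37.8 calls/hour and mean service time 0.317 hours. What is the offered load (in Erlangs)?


Offered load a = lambda * E[S] = 37.8 * 0.317 = 11.98 Erlangs

11.98 Erlangs


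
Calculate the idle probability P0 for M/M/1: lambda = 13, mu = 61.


P0 = 1 - rho = 1 - 13/61 = 0.7869

0.7869


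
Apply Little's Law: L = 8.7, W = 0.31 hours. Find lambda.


lambda = L / W = 8.7 / 0.31 = 28.06 per hour

28.06 per hour
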